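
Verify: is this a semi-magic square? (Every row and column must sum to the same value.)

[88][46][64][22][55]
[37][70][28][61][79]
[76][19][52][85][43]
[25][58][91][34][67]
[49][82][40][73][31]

Yes

Row 1: 88 + 46 + 64 + 22 + 55 = 275.
Row 2: 37 + 70 + 28 + 61 + 79 = 275.
Row 3: 76 + 19 + 52 + 85 + 43 = 275.
Row 4: 25 + 58 + 91 + 34 + 67 = 275.
Row 5: 49 + 82 + 40 + 73 + 31 = 275.
Column 1: 88 + 37 + 76 + 25 + 49 = 275.
Column 2: 46 + 70 + 19 + 58 + 82 = 275.
Column 3: 64 + 28 + 52 + 91 + 40 = 275.
Column 4: 22 + 61 + 85 + 34 + 73 = 275.
Column 5: 55 + 79 + 43 + 67 + 31 = 275.
All lines sum to 275.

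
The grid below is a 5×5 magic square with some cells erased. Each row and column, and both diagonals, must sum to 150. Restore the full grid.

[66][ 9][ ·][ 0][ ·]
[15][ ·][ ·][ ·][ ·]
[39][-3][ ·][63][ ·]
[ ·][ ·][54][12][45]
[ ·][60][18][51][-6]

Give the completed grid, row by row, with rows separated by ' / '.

Row 5: 60 + 18 + 51 + (-6) + ? = 150, so (5,1) = 27.
Using column 1: 66 + 15 + 39 + 27 + ? → (4,1) = 150 − 147 = 3.
Column 4: 0 + 63 + 12 + 51 + ? = 150, so (2,4) = 24.
Using row 4: 3 + 54 + 12 + 45 + ? → (4,2) = 150 − 114 = 36.
Column 2 must total 150; the given cells sum to 102, so (2,2) = 48.
From main diagonal, 150 − (66 + 48 + 12 + (-6)) gives (3,3) = 30.
From anti-diagonal, 150 − (24 + 30 + 36 + 27) gives (1,5) = 33.
The remaining cell in row 1 is (1,3) = 150 − 108 = 42.
The remaining cell in row 3 is (3,5) = 150 − 129 = 21.
Column 3 must total 150; the given cells sum to 144, so (2,3) = 6.
Column 5 must total 150; the given cells sum to 93, so (2,5) = 57.

66 9 42 0 33 / 15 48 6 24 57 / 39 -3 30 63 21 / 3 36 54 12 45 / 27 60 18 51 -6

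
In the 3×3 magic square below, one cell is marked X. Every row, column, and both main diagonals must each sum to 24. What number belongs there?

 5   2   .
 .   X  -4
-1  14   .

Using row 1: 5 + 2 + ? → (1,3) = 24 − 7 = 17.
The remaining cell in row 3 is (3,3) = 24 − 13 = 11.
From column 1, 24 − (5 + (-1)) gives (2,1) = 20.
From column 2, 24 − (2 + 14) gives (2,2) = 8.

8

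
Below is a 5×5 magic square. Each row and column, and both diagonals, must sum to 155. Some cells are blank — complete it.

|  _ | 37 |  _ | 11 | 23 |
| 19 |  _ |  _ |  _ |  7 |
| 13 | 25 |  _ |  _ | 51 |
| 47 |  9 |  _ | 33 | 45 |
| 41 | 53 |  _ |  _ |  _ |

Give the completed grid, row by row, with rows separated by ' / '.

From row 4, 155 − (47 + 9 + 33 + 45) gives (4,3) = 21.
The remaining cell in column 1 is (1,1) = 155 − 120 = 35.
Column 2 needs 155; the known cells sum to 124, so (2,2) = 31.
Column 5 must total 155; the given cells sum to 126, so (5,5) = 29.
The remaining cell in main diagonal is (3,3) = 155 − 128 = 27.
The remaining cell in anti-diagonal is (2,4) = 155 − 100 = 55.
Row 1 must total 155; the given cells sum to 106, so (1,3) = 49.
Row 2 needs 155; the known cells sum to 112, so (2,3) = 43.
Using row 3: 13 + 25 + 27 + 51 + ? → (3,4) = 155 − 116 = 39.
Using column 3: 49 + 43 + 27 + 21 + ? → (5,3) = 155 − 140 = 15.
Column 4 needs 155; the known cells sum to 138, so (5,4) = 17.

35 37 49 11 23 / 19 31 43 55 7 / 13 25 27 39 51 / 47 9 21 33 45 / 41 53 15 17 29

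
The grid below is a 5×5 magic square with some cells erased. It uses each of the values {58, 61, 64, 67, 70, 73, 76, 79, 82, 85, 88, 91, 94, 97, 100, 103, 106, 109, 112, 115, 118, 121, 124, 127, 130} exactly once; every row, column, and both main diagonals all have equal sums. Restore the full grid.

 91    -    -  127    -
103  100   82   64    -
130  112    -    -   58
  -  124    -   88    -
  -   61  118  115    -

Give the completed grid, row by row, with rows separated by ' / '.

91 73 70 127 109 / 103 100 82 64 121 / 130 112 94 76 58 / 67 124 106 88 85 / 79 61 118 115 97

The 25 entries sum to 2350, so each line sums to 2350/5 = 470.
The remaining cell in row 2 is (2,5) = 470 − 349 = 121.
Using column 2: 100 + 112 + 124 + 61 + ? → (1,2) = 470 − 397 = 73.
Column 4 must total 470; the given cells sum to 394, so (3,4) = 76.
Row 3: 130 + 112 + 76 + 58 + ? = 470, so (3,3) = 94.
Main diagonal: 91 + 100 + 94 + 88 + ? = 470, so (5,5) = 97.
Using row 5: 61 + 118 + 115 + 97 + ? → (5,1) = 470 − 391 = 79.
From column 1, 470 − (91 + 103 + 130 + 79) gives (4,1) = 67.
Using anti-diagonal: 64 + 94 + 124 + 79 + ? → (1,5) = 470 − 361 = 109.
The remaining cell in row 1 is (1,3) = 470 − 400 = 70.
The remaining cell in column 3 is (4,3) = 470 − 364 = 106.
Column 5 must total 470; the given cells sum to 385, so (4,5) = 85.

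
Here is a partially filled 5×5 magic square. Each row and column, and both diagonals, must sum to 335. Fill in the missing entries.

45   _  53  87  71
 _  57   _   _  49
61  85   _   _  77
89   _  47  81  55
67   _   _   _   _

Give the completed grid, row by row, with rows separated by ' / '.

45 79 53 87 71 / 73 57 91 65 49 / 61 85 69 43 77 / 89 63 47 81 55 / 67 51 75 59 83

Using row 1: 45 + 53 + 87 + 71 + ? → (1,2) = 335 − 256 = 79.
Row 4 needs 335; the known cells sum to 272, so (4,2) = 63.
The remaining cell in column 1 is (2,1) = 335 − 262 = 73.
From column 2, 335 − (79 + 57 + 85 + 63) gives (5,2) = 51.
Using column 5: 71 + 49 + 77 + 55 + ? → (5,5) = 335 − 252 = 83.
The remaining cell in main diagonal is (3,3) = 335 − 266 = 69.
The remaining cell in anti-diagonal is (2,4) = 335 − 270 = 65.
The remaining cell in row 2 is (2,3) = 335 − 244 = 91.
Row 3 must total 335; the given cells sum to 292, so (3,4) = 43.
The remaining cell in column 3 is (5,3) = 335 − 260 = 75.
Column 4: 87 + 65 + 43 + 81 + ? = 335, so (5,4) = 59.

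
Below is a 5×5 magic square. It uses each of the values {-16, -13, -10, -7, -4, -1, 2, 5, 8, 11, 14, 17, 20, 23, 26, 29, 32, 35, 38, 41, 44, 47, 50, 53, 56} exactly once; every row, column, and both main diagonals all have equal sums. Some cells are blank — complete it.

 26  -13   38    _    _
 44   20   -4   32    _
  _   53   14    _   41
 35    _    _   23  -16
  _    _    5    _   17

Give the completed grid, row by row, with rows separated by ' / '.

The 25 entries sum to 500, so each line sums to 500/5 = 100.
From row 2, 100 − (44 + 20 + (-4) + 32) gives (2,5) = 8.
Column 3 must total 100; the given cells sum to 53, so (4,3) = 47.
Column 5: 8 + 41 + (-16) + 17 + ? = 100, so (1,5) = 50.
Using row 1: 26 + (-13) + 38 + 50 + ? → (1,4) = 100 − 101 = -1.
Row 4 must total 100; the given cells sum to 89, so (4,2) = 11.
The remaining cell in column 2 is (5,2) = 100 − 71 = 29.
Anti-diagonal needs 100; the known cells sum to 107, so (5,1) = -7.
From row 5, 100 − (-7 + 29 + 5 + 17) gives (5,4) = 56.
Using column 1: 26 + 44 + 35 + (-7) + ? → (3,1) = 100 − 98 = 2.
Column 4: -1 + 32 + 23 + 56 + ? = 100, so (3,4) = -10.

26 -13 38 -1 50 / 44 20 -4 32 8 / 2 53 14 -10 41 / 35 11 47 23 -16 / -7 29 5 56 17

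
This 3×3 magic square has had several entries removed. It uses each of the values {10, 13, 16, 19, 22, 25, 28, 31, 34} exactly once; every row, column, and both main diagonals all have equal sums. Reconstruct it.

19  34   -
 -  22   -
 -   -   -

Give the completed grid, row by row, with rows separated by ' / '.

19 34 13 / 16 22 28 / 31 10 25

The 9 entries sum to 198, so each line sums to 198/3 = 66.
The remaining cell in row 1 is (1,3) = 66 − 53 = 13.
Column 2 needs 66; the known cells sum to 56, so (3,2) = 10.
Main diagonal needs 66; the known cells sum to 41, so (3,3) = 25.
Anti-diagonal must total 66; the given cells sum to 35, so (3,1) = 31.
Column 1 must total 66; the given cells sum to 50, so (2,1) = 16.
Using column 3: 13 + 25 + ? → (2,3) = 66 − 38 = 28.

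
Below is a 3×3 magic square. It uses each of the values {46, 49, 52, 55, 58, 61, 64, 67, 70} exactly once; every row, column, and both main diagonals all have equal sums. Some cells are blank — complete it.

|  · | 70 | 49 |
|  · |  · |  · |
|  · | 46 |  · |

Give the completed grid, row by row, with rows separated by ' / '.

The 9 entries sum to 522, so each line sums to 522/3 = 174.
Using row 1: 70 + 49 + ? → (1,1) = 174 − 119 = 55.
Using column 2: 70 + 46 + ? → (2,2) = 174 − 116 = 58.
The remaining cell in main diagonal is (3,3) = 174 − 113 = 61.
Anti-diagonal must total 174; the given cells sum to 107, so (3,1) = 67.
Using column 1: 55 + 67 + ? → (2,1) = 174 − 122 = 52.
The remaining cell in column 3 is (2,3) = 174 − 110 = 64.

55 70 49 / 52 58 64 / 67 46 61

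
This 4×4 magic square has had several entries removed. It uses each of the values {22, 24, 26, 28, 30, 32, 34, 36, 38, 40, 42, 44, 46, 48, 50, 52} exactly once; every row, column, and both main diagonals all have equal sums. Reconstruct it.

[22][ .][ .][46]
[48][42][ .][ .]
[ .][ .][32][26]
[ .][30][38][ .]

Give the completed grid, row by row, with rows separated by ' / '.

22 36 44 46 / 48 42 34 24 / 50 40 32 26 / 28 30 38 52

The 16 entries sum to 592, so each line sums to 592/4 = 148.
Main diagonal: 22 + 42 + 32 + ? = 148, so (4,4) = 52.
Row 4 must total 148; the given cells sum to 120, so (4,1) = 28.
From column 1, 148 − (22 + 48 + 28) gives (3,1) = 50.
Column 4 needs 148; the known cells sum to 124, so (2,4) = 24.
Row 2: 48 + 42 + 24 + ? = 148, so (2,3) = 34.
The remaining cell in row 3 is (3,2) = 148 − 108 = 40.
Column 2 needs 148; the known cells sum to 112, so (1,2) = 36.
From column 3, 148 − (34 + 32 + 38) gives (1,3) = 44.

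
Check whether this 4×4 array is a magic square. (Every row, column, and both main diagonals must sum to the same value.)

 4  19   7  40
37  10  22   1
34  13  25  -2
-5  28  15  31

Row 1: 4 + 19 + 7 + 40 = 70.
Row 2: 37 + 10 + 22 + 1 = 70.
Row 3: 34 + 13 + 25 + (-2) = 70.
Row 4: -5 + 28 + 15 + 31 = 69.
Column 1: 4 + 37 + 34 + (-5) = 70.
Column 2: 19 + 10 + 13 + 28 = 70.
Column 3: 7 + 22 + 25 + 15 = 69.
Column 4: 40 + 1 + (-2) + 31 = 70.
Main diagonal: 4 + 10 + 25 + 31 = 70.
Anti-diagonal: 40 + 22 + 13 + (-5) = 70.

No — row 1 sums to 70 but row 4 sums to 69.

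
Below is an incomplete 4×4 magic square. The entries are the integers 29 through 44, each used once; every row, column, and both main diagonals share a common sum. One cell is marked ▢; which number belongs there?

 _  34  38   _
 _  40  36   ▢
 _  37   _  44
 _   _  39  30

41

The entries are 29 through 44, which sum to 584, so each line sums to 584/4 = 146.
Column 2: 34 + 40 + 37 + ? = 146, so (4,2) = 35.
Column 3 needs 146; the known cells sum to 113, so (3,3) = 33.
The remaining cell in main diagonal is (1,1) = 146 − 103 = 43.
Using row 1: 43 + 34 + 38 + ? → (1,4) = 146 − 115 = 31.
Row 3 needs 146; the known cells sum to 114, so (3,1) = 32.
From row 4, 146 − (35 + 39 + 30) gives (4,1) = 42.
The remaining cell in column 1 is (2,1) = 146 − 117 = 29.
Column 4 needs 146; the known cells sum to 105, so (2,4) = 41.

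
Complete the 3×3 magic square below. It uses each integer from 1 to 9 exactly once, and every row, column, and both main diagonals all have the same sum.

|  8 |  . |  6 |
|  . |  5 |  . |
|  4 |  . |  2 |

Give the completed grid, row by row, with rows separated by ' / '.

The entries are 1 through 9, which sum to 45, so each line sums to 45/3 = 15.
Row 1 must total 15; the given cells sum to 14, so (1,2) = 1.
Row 3: 4 + 2 + ? = 15, so (3,2) = 9.
The remaining cell in column 1 is (2,1) = 15 − 12 = 3.
Using column 3: 6 + 2 + ? → (2,3) = 15 − 8 = 7.

8 1 6 / 3 5 7 / 4 9 2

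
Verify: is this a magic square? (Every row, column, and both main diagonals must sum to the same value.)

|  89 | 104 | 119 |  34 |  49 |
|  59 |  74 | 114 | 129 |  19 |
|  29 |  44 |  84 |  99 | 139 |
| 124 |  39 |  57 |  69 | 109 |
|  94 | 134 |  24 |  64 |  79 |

Row 1: 89 + 104 + 119 + 34 + 49 = 395.
Row 2: 59 + 74 + 114 + 129 + 19 = 395.
Row 3: 29 + 44 + 84 + 99 + 139 = 395.
Row 4: 124 + 39 + 57 + 69 + 109 = 398.
Row 5: 94 + 134 + 24 + 64 + 79 = 395.
Column 1: 89 + 59 + 29 + 124 + 94 = 395.
Column 2: 104 + 74 + 44 + 39 + 134 = 395.
Column 3: 119 + 114 + 84 + 57 + 24 = 398.
Column 4: 34 + 129 + 99 + 69 + 64 = 395.
Column 5: 49 + 19 + 139 + 109 + 79 = 395.
Main diagonal: 89 + 74 + 84 + 69 + 79 = 395.
Anti-diagonal: 49 + 129 + 84 + 39 + 94 = 395.

No — row 1 sums to 395 but column 3 sums to 398.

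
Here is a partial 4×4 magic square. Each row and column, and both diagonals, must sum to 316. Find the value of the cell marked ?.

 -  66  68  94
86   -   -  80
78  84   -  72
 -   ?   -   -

90

Row 1 must total 316; the given cells sum to 228, so (1,1) = 88.
The remaining cell in row 3 is (3,3) = 316 − 234 = 82.
Using column 1: 88 + 86 + 78 + ? → (4,1) = 316 − 252 = 64.
Column 4 needs 316; the known cells sum to 246, so (4,4) = 70.
Main diagonal: 88 + 82 + 70 + ? = 316, so (2,2) = 76.
Anti-diagonal: 94 + 84 + 64 + ? = 316, so (2,3) = 74.
From column 2, 316 − (66 + 76 + 84) gives (4,2) = 90.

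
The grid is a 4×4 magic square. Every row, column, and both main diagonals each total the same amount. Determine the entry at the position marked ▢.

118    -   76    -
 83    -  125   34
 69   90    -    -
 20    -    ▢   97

Column 1 is complete and sums to 290; that is the magic constant.
Row 2 must total 290; the given cells sum to 242, so (2,2) = 48.
Using main diagonal: 118 + 48 + 97 + ? → (3,3) = 290 − 263 = 27.
The remaining cell in anti-diagonal is (1,4) = 290 − 235 = 55.
From row 1, 290 − (118 + 76 + 55) gives (1,2) = 41.
From row 3, 290 − (69 + 90 + 27) gives (3,4) = 104.
The remaining cell in column 2 is (4,2) = 290 − 179 = 111.
Using column 3: 76 + 125 + 27 + ? → (4,3) = 290 − 228 = 62.

62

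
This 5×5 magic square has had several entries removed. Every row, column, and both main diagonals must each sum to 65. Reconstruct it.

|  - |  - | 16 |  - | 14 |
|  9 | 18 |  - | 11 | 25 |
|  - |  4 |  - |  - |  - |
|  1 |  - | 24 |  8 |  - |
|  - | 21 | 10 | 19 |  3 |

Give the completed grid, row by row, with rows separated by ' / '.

23 7 16 5 14 / 9 18 2 11 25 / 20 4 13 22 6 / 1 15 24 8 17 / 12 21 10 19 3

The remaining cell in row 2 is (2,3) = 65 − 63 = 2.
Using row 5: 21 + 10 + 19 + 3 + ? → (5,1) = 65 − 53 = 12.
Using column 3: 16 + 2 + 24 + 10 + ? → (3,3) = 65 − 52 = 13.
Main diagonal needs 65; the known cells sum to 42, so (1,1) = 23.
Anti-diagonal must total 65; the given cells sum to 50, so (4,2) = 15.
Row 4 needs 65; the known cells sum to 48, so (4,5) = 17.
Column 1 must total 65; the given cells sum to 45, so (3,1) = 20.
Using column 2: 18 + 4 + 15 + 21 + ? → (1,2) = 65 − 58 = 7.
Column 5 needs 65; the known cells sum to 59, so (3,5) = 6.
Row 1 needs 65; the known cells sum to 60, so (1,4) = 5.
Row 3: 20 + 4 + 13 + 6 + ? = 65, so (3,4) = 22.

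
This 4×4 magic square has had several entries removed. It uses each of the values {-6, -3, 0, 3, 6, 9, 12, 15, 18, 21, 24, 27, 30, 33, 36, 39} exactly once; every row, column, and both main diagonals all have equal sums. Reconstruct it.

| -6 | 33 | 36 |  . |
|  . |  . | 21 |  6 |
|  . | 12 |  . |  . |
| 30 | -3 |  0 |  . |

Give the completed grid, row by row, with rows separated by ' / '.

-6 33 36 3 / 15 24 21 6 / 27 12 9 18 / 30 -3 0 39

The 16 entries sum to 264, so each line sums to 264/4 = 66.
Using row 1: -6 + 33 + 36 + ? → (1,4) = 66 − 63 = 3.
Using row 4: 30 + (-3) + 0 + ? → (4,4) = 66 − 27 = 39.
Column 2 must total 66; the given cells sum to 42, so (2,2) = 24.
Column 3 must total 66; the given cells sum to 57, so (3,3) = 9.
Column 4: 3 + 6 + 39 + ? = 66, so (3,4) = 18.
Row 2 must total 66; the given cells sum to 51, so (2,1) = 15.
Row 3 needs 66; the known cells sum to 39, so (3,1) = 27.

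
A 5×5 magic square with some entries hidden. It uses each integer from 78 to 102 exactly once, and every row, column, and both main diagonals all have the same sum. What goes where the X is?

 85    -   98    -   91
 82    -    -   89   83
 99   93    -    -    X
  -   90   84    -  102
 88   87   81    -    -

80

The entries are 78 through 102, which sum to 2250, so each line sums to 2250/5 = 450.
From column 1, 450 − (85 + 82 + 99 + 88) gives (4,1) = 96.
From anti-diagonal, 450 − (91 + 89 + 90 + 88) gives (3,3) = 92.
Row 4 needs 450; the known cells sum to 372, so (4,4) = 78.
Using column 3: 98 + 92 + 84 + 81 + ? → (2,3) = 450 − 355 = 95.
Row 2 needs 450; the known cells sum to 349, so (2,2) = 101.
The remaining cell in column 2 is (1,2) = 450 − 371 = 79.
Main diagonal: 85 + 101 + 92 + 78 + ? = 450, so (5,5) = 94.
Using row 1: 85 + 79 + 98 + 91 + ? → (1,4) = 450 − 353 = 97.
From row 5, 450 − (88 + 87 + 81 + 94) gives (5,4) = 100.
From column 4, 450 − (97 + 89 + 78 + 100) gives (3,4) = 86.
Column 5 must total 450; the given cells sum to 370, so (3,5) = 80.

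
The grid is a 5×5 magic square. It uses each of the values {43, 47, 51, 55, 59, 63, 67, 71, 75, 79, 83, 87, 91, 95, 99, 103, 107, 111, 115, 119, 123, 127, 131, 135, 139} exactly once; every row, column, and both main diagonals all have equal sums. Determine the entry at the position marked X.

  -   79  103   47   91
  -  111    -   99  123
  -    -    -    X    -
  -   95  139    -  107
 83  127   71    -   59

131

The 25 entries sum to 2275, so each line sums to 2275/5 = 455.
From row 1, 455 − (79 + 103 + 47 + 91) gives (1,1) = 135.
Using row 5: 83 + 127 + 71 + 59 + ? → (5,4) = 455 − 340 = 115.
Column 2: 79 + 111 + 95 + 127 + ? = 455, so (3,2) = 43.
Column 5 needs 455; the known cells sum to 380, so (3,5) = 75.
The remaining cell in anti-diagonal is (3,3) = 455 − 368 = 87.
The remaining cell in column 3 is (2,3) = 455 − 400 = 55.
Main diagonal: 135 + 111 + 87 + 59 + ? = 455, so (4,4) = 63.
The remaining cell in row 2 is (2,1) = 455 − 388 = 67.
The remaining cell in row 4 is (4,1) = 455 − 404 = 51.
Column 1: 135 + 67 + 51 + 83 + ? = 455, so (3,1) = 119.
Column 4: 47 + 99 + 63 + 115 + ? = 455, so (3,4) = 131.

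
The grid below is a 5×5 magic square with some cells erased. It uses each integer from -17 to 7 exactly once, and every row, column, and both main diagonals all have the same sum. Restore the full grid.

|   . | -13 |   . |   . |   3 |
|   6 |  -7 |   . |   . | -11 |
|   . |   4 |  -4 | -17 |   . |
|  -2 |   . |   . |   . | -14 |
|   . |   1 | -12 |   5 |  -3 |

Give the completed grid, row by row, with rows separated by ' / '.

-5 -13 -1 -9 3 / 6 -7 -15 2 -11 / -8 4 -4 -17 0 / -2 -10 7 -6 -14 / -16 1 -12 5 -3

The entries are -17 through 7, which sum to -125, so each line sums to -125/5 = -25.
Row 5 must total -25; the given cells sum to -9, so (5,1) = -16.
Column 2: -13 + (-7) + 4 + 1 + ? = -25, so (4,2) = -10.
Column 5 must total -25; the given cells sum to -25, so (3,5) = 0.
From anti-diagonal, -25 − (3 + (-4) + (-10) + (-16)) gives (2,4) = 2.
Row 2: 6 + (-7) + 2 + (-11) + ? = -25, so (2,3) = -15.
Row 3 needs -25; the known cells sum to -17, so (3,1) = -8.
Column 1 needs -25; the known cells sum to -20, so (1,1) = -5.
Main diagonal needs -25; the known cells sum to -19, so (4,4) = -6.
From row 4, -25 − (-2 + (-10) + (-6) + (-14)) gives (4,3) = 7.
From column 3, -25 − (-15 + (-4) + 7 + (-12)) gives (1,3) = -1.
Column 4 needs -25; the known cells sum to -16, so (1,4) = -9.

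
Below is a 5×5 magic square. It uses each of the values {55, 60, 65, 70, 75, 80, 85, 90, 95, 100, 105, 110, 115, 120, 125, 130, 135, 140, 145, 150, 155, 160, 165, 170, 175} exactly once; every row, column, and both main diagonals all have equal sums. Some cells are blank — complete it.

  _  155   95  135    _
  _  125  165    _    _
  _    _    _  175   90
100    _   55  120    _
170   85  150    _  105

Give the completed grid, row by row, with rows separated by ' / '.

115 155 95 135 75 / 60 125 165 80 145 / 130 70 110 175 90 / 100 140 55 120 160 / 170 85 150 65 105

The 25 entries sum to 2875, so each line sums to 2875/5 = 575.
Row 5 must total 575; the given cells sum to 510, so (5,4) = 65.
Column 3 needs 575; the known cells sum to 465, so (3,3) = 110.
From column 4, 575 − (135 + 175 + 120 + 65) gives (2,4) = 80.
Using main diagonal: 125 + 110 + 120 + 105 + ? → (1,1) = 575 − 460 = 115.
Row 1 must total 575; the given cells sum to 500, so (1,5) = 75.
Anti-diagonal needs 575; the known cells sum to 435, so (4,2) = 140.
Row 4 needs 575; the known cells sum to 415, so (4,5) = 160.
The remaining cell in column 2 is (3,2) = 575 − 505 = 70.
Column 5 needs 575; the known cells sum to 430, so (2,5) = 145.
From row 2, 575 − (125 + 165 + 80 + 145) gives (2,1) = 60.
Row 3: 70 + 110 + 175 + 90 + ? = 575, so (3,1) = 130.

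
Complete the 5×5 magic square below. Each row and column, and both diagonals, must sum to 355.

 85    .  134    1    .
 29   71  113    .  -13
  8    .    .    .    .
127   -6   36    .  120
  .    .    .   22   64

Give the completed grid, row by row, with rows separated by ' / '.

From row 2, 355 − (29 + 71 + 113 + (-13)) gives (2,4) = 155.
From row 4, 355 − (127 + (-6) + 36 + 120) gives (4,4) = 78.
From column 1, 355 − (85 + 29 + 8 + 127) gives (5,1) = 106.
Column 4: 1 + 155 + 78 + 22 + ? = 355, so (3,4) = 99.
From main diagonal, 355 − (85 + 71 + 78 + 64) gives (3,3) = 57.
Anti-diagonal: 155 + 57 + (-6) + 106 + ? = 355, so (1,5) = 43.
Row 1: 85 + 134 + 1 + 43 + ? = 355, so (1,2) = 92.
Column 3 needs 355; the known cells sum to 340, so (5,3) = 15.
The remaining cell in column 5 is (3,5) = 355 − 214 = 141.
From row 3, 355 − (8 + 57 + 99 + 141) gives (3,2) = 50.
From row 5, 355 − (106 + 15 + 22 + 64) gives (5,2) = 148.

85 92 134 1 43 / 29 71 113 155 -13 / 8 50 57 99 141 / 127 -6 36 78 120 / 106 148 15 22 64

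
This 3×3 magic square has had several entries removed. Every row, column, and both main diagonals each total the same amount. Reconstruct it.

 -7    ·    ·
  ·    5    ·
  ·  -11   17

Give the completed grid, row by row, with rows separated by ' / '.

Main diagonal is already complete: -7 + 5 + 17 = 15, so that is the magic constant.
Row 3: -11 + 17 + ? = 15, so (3,1) = 9.
Column 1: -7 + 9 + ? = 15, so (2,1) = 13.
The remaining cell in column 2 is (1,2) = 15 − (-6) = 21.
Anti-diagonal must total 15; the given cells sum to 14, so (1,3) = 1.
Row 2 needs 15; the known cells sum to 18, so (2,3) = -3.

-7 21 1 / 13 5 -3 / 9 -11 17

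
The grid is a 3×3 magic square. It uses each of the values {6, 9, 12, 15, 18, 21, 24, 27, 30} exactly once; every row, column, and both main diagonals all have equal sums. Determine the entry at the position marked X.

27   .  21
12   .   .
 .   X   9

The 9 entries sum to 162, so each line sums to 162/3 = 54.
Row 1 must total 54; the given cells sum to 48, so (1,2) = 6.
Column 1: 27 + 12 + ? = 54, so (3,1) = 15.
Column 3 must total 54; the given cells sum to 30, so (2,3) = 24.
From main diagonal, 54 − (27 + 9) gives (2,2) = 18.
Using row 3: 15 + 9 + ? → (3,2) = 54 − 24 = 30.

30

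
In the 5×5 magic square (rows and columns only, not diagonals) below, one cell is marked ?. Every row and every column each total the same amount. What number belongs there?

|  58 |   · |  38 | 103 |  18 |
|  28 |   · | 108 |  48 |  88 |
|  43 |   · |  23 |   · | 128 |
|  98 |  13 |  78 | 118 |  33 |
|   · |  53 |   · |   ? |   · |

Row 4 is complete and sums to 340; that is the magic constant.
From row 1, 340 − (58 + 38 + 103 + 18) gives (1,2) = 123.
Row 2: 28 + 108 + 48 + 88 + ? = 340, so (2,2) = 68.
From column 1, 340 − (58 + 28 + 43 + 98) gives (5,1) = 113.
Column 2 needs 340; the known cells sum to 257, so (3,2) = 83.
Column 3 must total 340; the given cells sum to 247, so (5,3) = 93.
Column 5 needs 340; the known cells sum to 267, so (5,5) = 73.
Row 3: 43 + 83 + 23 + 128 + ? = 340, so (3,4) = 63.
Row 5 must total 340; the given cells sum to 332, so (5,4) = 8.

8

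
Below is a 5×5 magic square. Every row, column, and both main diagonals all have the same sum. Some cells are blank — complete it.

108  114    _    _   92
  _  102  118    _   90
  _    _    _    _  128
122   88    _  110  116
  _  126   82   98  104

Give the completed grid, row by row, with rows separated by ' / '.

108 114 130 86 92 / 96 102 118 124 90 / 84 100 106 112 128 / 122 88 94 110 116 / 120 126 82 98 104

Column 5 is already complete: 92 + 90 + 128 + 116 + 104 = 530, so that is the magic constant.
Row 4 must total 530; the given cells sum to 436, so (4,3) = 94.
From row 5, 530 − (126 + 82 + 98 + 104) gives (5,1) = 120.
The remaining cell in column 2 is (3,2) = 530 − 430 = 100.
Using main diagonal: 108 + 102 + 110 + 104 + ? → (3,3) = 530 − 424 = 106.
Using anti-diagonal: 92 + 106 + 88 + 120 + ? → (2,4) = 530 − 406 = 124.
Row 2 needs 530; the known cells sum to 434, so (2,1) = 96.
The remaining cell in column 1 is (3,1) = 530 − 446 = 84.
Column 3 needs 530; the known cells sum to 400, so (1,3) = 130.
The remaining cell in row 1 is (1,4) = 530 − 444 = 86.
Row 3 must total 530; the given cells sum to 418, so (3,4) = 112.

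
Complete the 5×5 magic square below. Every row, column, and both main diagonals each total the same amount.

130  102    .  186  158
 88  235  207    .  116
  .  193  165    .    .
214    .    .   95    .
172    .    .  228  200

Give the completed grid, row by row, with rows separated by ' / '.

Main diagonal is already complete: 130 + 235 + 165 + 95 + 200 = 825, so that is the magic constant.
Row 1 needs 825; the known cells sum to 576, so (1,3) = 249.
Row 2 needs 825; the known cells sum to 646, so (2,4) = 179.
From column 1, 825 − (130 + 88 + 214 + 172) gives (3,1) = 221.
Column 4: 186 + 179 + 95 + 228 + ? = 825, so (3,4) = 137.
Anti-diagonal: 158 + 179 + 165 + 172 + ? = 825, so (4,2) = 151.
Using row 3: 221 + 193 + 165 + 137 + ? → (3,5) = 825 − 716 = 109.
From column 2, 825 − (102 + 235 + 193 + 151) gives (5,2) = 144.
Column 5 needs 825; the known cells sum to 583, so (4,5) = 242.
From row 4, 825 − (214 + 151 + 95 + 242) gives (4,3) = 123.
Using row 5: 172 + 144 + 228 + 200 + ? → (5,3) = 825 − 744 = 81.

130 102 249 186 158 / 88 235 207 179 116 / 221 193 165 137 109 / 214 151 123 95 242 / 172 144 81 228 200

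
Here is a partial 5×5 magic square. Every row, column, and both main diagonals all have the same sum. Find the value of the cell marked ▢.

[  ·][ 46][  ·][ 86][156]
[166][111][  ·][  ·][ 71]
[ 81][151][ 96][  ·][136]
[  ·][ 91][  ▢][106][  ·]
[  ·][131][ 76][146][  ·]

161

Column 2 is complete and sums to 530; that is the magic constant.
From row 3, 530 − (81 + 151 + 96 + 136) gives (3,4) = 66.
Column 4 must total 530; the given cells sum to 404, so (2,4) = 126.
Anti-diagonal needs 530; the known cells sum to 469, so (5,1) = 61.
Using row 2: 166 + 111 + 126 + 71 + ? → (2,3) = 530 − 474 = 56.
Using row 5: 61 + 131 + 76 + 146 + ? → (5,5) = 530 − 414 = 116.
Column 5 must total 530; the given cells sum to 479, so (4,5) = 51.
Using main diagonal: 111 + 96 + 106 + 116 + ? → (1,1) = 530 − 429 = 101.
From row 1, 530 − (101 + 46 + 86 + 156) gives (1,3) = 141.
From column 1, 530 − (101 + 166 + 81 + 61) gives (4,1) = 121.
Column 3: 141 + 56 + 96 + 76 + ? = 530, so (4,3) = 161.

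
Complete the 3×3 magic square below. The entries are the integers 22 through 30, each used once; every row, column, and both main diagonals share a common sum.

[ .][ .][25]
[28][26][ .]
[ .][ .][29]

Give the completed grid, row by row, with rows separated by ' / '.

23 30 25 / 28 26 24 / 27 22 29

The entries are 22 through 30, which sum to 234, so each line sums to 234/3 = 78.
The remaining cell in row 2 is (2,3) = 78 − 54 = 24.
The remaining cell in main diagonal is (1,1) = 78 − 55 = 23.
Anti-diagonal must total 78; the given cells sum to 51, so (3,1) = 27.
Row 1: 23 + 25 + ? = 78, so (1,2) = 30.
Row 3 needs 78; the known cells sum to 56, so (3,2) = 22.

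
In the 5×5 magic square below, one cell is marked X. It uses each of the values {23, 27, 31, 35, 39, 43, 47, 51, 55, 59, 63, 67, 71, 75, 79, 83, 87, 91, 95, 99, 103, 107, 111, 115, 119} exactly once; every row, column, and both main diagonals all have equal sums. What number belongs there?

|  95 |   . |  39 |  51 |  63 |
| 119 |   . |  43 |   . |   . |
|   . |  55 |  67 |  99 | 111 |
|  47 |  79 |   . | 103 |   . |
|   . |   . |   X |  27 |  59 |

The 25 entries sum to 1775, so each line sums to 1775/5 = 355.
Row 1 must total 355; the given cells sum to 248, so (1,2) = 107.
Row 3 needs 355; the known cells sum to 332, so (3,1) = 23.
Column 1 must total 355; the given cells sum to 284, so (5,1) = 71.
Column 4 needs 355; the known cells sum to 280, so (2,4) = 75.
Main diagonal needs 355; the known cells sum to 324, so (2,2) = 31.
Row 2: 119 + 31 + 43 + 75 + ? = 355, so (2,5) = 87.
Column 2: 107 + 31 + 55 + 79 + ? = 355, so (5,2) = 83.
Using column 5: 63 + 87 + 111 + 59 + ? → (4,5) = 355 − 320 = 35.
Using row 4: 47 + 79 + 103 + 35 + ? → (4,3) = 355 − 264 = 91.
The remaining cell in row 5 is (5,3) = 355 − 240 = 115.

115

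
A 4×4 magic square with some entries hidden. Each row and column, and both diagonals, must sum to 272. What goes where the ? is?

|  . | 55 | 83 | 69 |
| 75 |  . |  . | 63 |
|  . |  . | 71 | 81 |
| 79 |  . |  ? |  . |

61

From row 1, 272 − (55 + 83 + 69) gives (1,1) = 65.
Column 1 must total 272; the given cells sum to 219, so (3,1) = 53.
The remaining cell in column 4 is (4,4) = 272 − 213 = 59.
Main diagonal needs 272; the known cells sum to 195, so (2,2) = 77.
Using row 2: 75 + 77 + 63 + ? → (2,3) = 272 − 215 = 57.
Row 3 needs 272; the known cells sum to 205, so (3,2) = 67.
Column 2: 55 + 77 + 67 + ? = 272, so (4,2) = 73.
Using column 3: 83 + 57 + 71 + ? → (4,3) = 272 − 211 = 61.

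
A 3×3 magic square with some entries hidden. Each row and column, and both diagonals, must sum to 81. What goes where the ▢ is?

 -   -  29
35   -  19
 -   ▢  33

Using row 2: 35 + 19 + ? → (2,2) = 81 − 54 = 27.
Using main diagonal: 27 + 33 + ? → (1,1) = 81 − 60 = 21.
From anti-diagonal, 81 − (29 + 27) gives (3,1) = 25.
From row 1, 81 − (21 + 29) gives (1,2) = 31.
Row 3: 25 + 33 + ? = 81, so (3,2) = 23.

23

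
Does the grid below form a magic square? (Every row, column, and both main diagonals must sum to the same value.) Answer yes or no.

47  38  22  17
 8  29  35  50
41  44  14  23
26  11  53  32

No — column 3 sums to 124 but column 1 sums to 122.

Row 1: 47 + 38 + 22 + 17 = 124.
Row 2: 8 + 29 + 35 + 50 = 122.
Row 3: 41 + 44 + 14 + 23 = 122.
Row 4: 26 + 11 + 53 + 32 = 122.
Column 1: 47 + 8 + 41 + 26 = 122.
Column 2: 38 + 29 + 44 + 11 = 122.
Column 3: 22 + 35 + 14 + 53 = 124.
Column 4: 17 + 50 + 23 + 32 = 122.
Main diagonal: 47 + 29 + 14 + 32 = 122.
Anti-diagonal: 17 + 35 + 44 + 26 = 122.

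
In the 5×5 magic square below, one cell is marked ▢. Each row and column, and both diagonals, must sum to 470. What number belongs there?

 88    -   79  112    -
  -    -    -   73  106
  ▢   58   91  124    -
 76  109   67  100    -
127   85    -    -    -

115

The remaining cell in row 4 is (4,5) = 470 − 352 = 118.
Column 4 must total 470; the given cells sum to 409, so (5,4) = 61.
Anti-diagonal must total 470; the given cells sum to 400, so (1,5) = 70.
The remaining cell in row 1 is (1,2) = 470 − 349 = 121.
Column 2 must total 470; the given cells sum to 373, so (2,2) = 97.
Main diagonal: 88 + 97 + 91 + 100 + ? = 470, so (5,5) = 94.
Row 5: 127 + 85 + 61 + 94 + ? = 470, so (5,3) = 103.
Column 3: 79 + 91 + 67 + 103 + ? = 470, so (2,3) = 130.
Column 5: 70 + 106 + 118 + 94 + ? = 470, so (3,5) = 82.
Row 2 needs 470; the known cells sum to 406, so (2,1) = 64.
Using row 3: 58 + 91 + 124 + 82 + ? → (3,1) = 470 − 355 = 115.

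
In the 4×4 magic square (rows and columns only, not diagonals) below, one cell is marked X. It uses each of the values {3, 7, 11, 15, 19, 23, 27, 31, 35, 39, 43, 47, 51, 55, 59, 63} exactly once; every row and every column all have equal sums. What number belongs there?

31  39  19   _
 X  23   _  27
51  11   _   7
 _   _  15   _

The 16 entries sum to 528, so each line sums to 528/4 = 132.
Row 1 must total 132; the given cells sum to 89, so (1,4) = 43.
Row 3: 51 + 11 + 7 + ? = 132, so (3,3) = 63.
Using column 2: 39 + 23 + 11 + ? → (4,2) = 132 − 73 = 59.
Column 3: 19 + 63 + 15 + ? = 132, so (2,3) = 35.
Column 4 must total 132; the given cells sum to 77, so (4,4) = 55.
From row 2, 132 − (23 + 35 + 27) gives (2,1) = 47.

47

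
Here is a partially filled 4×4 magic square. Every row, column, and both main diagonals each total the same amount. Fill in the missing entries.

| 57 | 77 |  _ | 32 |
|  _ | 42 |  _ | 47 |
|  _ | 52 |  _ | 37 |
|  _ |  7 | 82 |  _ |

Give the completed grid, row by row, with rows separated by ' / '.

Column 2 is already complete: 77 + 42 + 52 + 7 = 178, so that is the magic constant.
From row 1, 178 − (57 + 77 + 32) gives (1,3) = 12.
Using column 4: 32 + 47 + 37 + ? → (4,4) = 178 − 116 = 62.
From main diagonal, 178 − (57 + 42 + 62) gives (3,3) = 17.
Row 3 must total 178; the given cells sum to 106, so (3,1) = 72.
Row 4: 7 + 82 + 62 + ? = 178, so (4,1) = 27.
Using column 1: 57 + 72 + 27 + ? → (2,1) = 178 − 156 = 22.
Using column 3: 12 + 17 + 82 + ? → (2,3) = 178 − 111 = 67.

57 77 12 32 / 22 42 67 47 / 72 52 17 37 / 27 7 82 62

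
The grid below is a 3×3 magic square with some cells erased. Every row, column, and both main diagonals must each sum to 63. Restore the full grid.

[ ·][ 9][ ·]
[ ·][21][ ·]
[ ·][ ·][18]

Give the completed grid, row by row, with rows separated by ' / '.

24 9 30 / 27 21 15 / 12 33 18

Column 2 needs 63; the known cells sum to 30, so (3,2) = 33.
Using main diagonal: 21 + 18 + ? → (1,1) = 63 − 39 = 24.
Row 1 must total 63; the given cells sum to 33, so (1,3) = 30.
Row 3: 33 + 18 + ? = 63, so (3,1) = 12.
Column 1 must total 63; the given cells sum to 36, so (2,1) = 27.
The remaining cell in column 3 is (2,3) = 63 − 48 = 15.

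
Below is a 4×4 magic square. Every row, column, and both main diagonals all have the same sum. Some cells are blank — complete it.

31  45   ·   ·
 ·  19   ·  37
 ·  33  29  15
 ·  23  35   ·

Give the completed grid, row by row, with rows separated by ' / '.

Column 2 is already complete: 45 + 19 + 33 + 23 = 120, so that is the magic constant.
From row 3, 120 − (33 + 29 + 15) gives (3,1) = 43.
Main diagonal: 31 + 19 + 29 + ? = 120, so (4,4) = 41.
Using row 4: 23 + 35 + 41 + ? → (4,1) = 120 − 99 = 21.
Column 1 needs 120; the known cells sum to 95, so (2,1) = 25.
Column 4 needs 120; the known cells sum to 93, so (1,4) = 27.
Anti-diagonal needs 120; the known cells sum to 81, so (2,3) = 39.
From row 1, 120 − (31 + 45 + 27) gives (1,3) = 17.

31 45 17 27 / 25 19 39 37 / 43 33 29 15 / 21 23 35 41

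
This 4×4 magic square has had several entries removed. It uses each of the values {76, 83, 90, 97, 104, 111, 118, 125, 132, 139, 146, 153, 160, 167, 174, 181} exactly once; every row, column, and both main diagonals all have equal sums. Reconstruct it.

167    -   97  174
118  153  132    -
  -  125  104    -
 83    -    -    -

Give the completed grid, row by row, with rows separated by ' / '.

167 76 97 174 / 118 153 132 111 / 146 125 104 139 / 83 160 181 90

The 16 entries sum to 2056, so each line sums to 2056/4 = 514.
Row 1 must total 514; the given cells sum to 438, so (1,2) = 76.
Row 2 needs 514; the known cells sum to 403, so (2,4) = 111.
Column 1 needs 514; the known cells sum to 368, so (3,1) = 146.
From column 2, 514 − (76 + 153 + 125) gives (4,2) = 160.
Column 3: 97 + 132 + 104 + ? = 514, so (4,3) = 181.
From main diagonal, 514 − (167 + 153 + 104) gives (4,4) = 90.
The remaining cell in row 3 is (3,4) = 514 − 375 = 139.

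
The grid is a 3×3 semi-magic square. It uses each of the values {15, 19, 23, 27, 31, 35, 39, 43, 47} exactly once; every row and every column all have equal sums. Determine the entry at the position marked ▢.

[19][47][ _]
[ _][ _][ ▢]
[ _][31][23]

43

The 9 entries sum to 279, so each line sums to 279/3 = 93.
Row 1: 19 + 47 + ? = 93, so (1,3) = 27.
Using row 3: 31 + 23 + ? → (3,1) = 93 − 54 = 39.
Column 1 needs 93; the known cells sum to 58, so (2,1) = 35.
Column 2 must total 93; the given cells sum to 78, so (2,2) = 15.
Column 3 needs 93; the known cells sum to 50, so (2,3) = 43.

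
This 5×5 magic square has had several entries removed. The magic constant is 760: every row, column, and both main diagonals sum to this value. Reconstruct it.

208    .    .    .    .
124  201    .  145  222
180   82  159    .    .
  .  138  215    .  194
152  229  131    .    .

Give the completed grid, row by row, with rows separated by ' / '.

208 110 187 89 166 / 124 201 68 145 222 / 180 82 159 236 103 / 96 138 215 117 194 / 152 229 131 173 75

Row 2 must total 760; the given cells sum to 692, so (2,3) = 68.
From column 1, 760 − (208 + 124 + 180 + 152) gives (4,1) = 96.
Column 2 needs 760; the known cells sum to 650, so (1,2) = 110.
Column 3: 68 + 159 + 215 + 131 + ? = 760, so (1,3) = 187.
Anti-diagonal must total 760; the given cells sum to 594, so (1,5) = 166.
Row 1 needs 760; the known cells sum to 671, so (1,4) = 89.
From row 4, 760 − (96 + 138 + 215 + 194) gives (4,4) = 117.
Main diagonal must total 760; the given cells sum to 685, so (5,5) = 75.
Using row 5: 152 + 229 + 131 + 75 + ? → (5,4) = 760 − 587 = 173.
From column 4, 760 − (89 + 145 + 117 + 173) gives (3,4) = 236.
From column 5, 760 − (166 + 222 + 194 + 75) gives (3,5) = 103.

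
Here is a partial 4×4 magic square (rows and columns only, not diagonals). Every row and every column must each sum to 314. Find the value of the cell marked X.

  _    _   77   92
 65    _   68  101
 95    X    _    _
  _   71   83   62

74

Using row 2: 65 + 68 + 101 + ? → (2,2) = 314 − 234 = 80.
Using row 4: 71 + 83 + 62 + ? → (4,1) = 314 − 216 = 98.
Column 1 needs 314; the known cells sum to 258, so (1,1) = 56.
Column 3: 77 + 68 + 83 + ? = 314, so (3,3) = 86.
Column 4: 92 + 101 + 62 + ? = 314, so (3,4) = 59.
The remaining cell in row 1 is (1,2) = 314 − 225 = 89.
From row 3, 314 − (95 + 86 + 59) gives (3,2) = 74.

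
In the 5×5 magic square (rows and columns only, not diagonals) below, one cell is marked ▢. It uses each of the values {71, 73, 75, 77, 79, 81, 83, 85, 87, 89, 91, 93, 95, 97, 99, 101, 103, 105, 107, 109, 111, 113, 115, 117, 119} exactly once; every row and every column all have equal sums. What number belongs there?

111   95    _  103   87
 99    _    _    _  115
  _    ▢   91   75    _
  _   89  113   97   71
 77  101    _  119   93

The 25 entries sum to 2375, so each line sums to 2375/5 = 475.
Using row 1: 111 + 95 + 103 + 87 + ? → (1,3) = 475 − 396 = 79.
Row 4 must total 475; the given cells sum to 370, so (4,1) = 105.
Row 5: 77 + 101 + 119 + 93 + ? = 475, so (5,3) = 85.
Column 1 needs 475; the known cells sum to 392, so (3,1) = 83.
Column 3: 79 + 91 + 113 + 85 + ? = 475, so (2,3) = 107.
Using column 4: 103 + 75 + 97 + 119 + ? → (2,4) = 475 − 394 = 81.
Column 5 needs 475; the known cells sum to 366, so (3,5) = 109.
Row 2 must total 475; the given cells sum to 402, so (2,2) = 73.
Row 3 must total 475; the given cells sum to 358, so (3,2) = 117.

117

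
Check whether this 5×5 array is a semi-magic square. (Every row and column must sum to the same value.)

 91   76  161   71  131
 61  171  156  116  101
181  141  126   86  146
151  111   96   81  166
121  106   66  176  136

Row 1: 91 + 76 + 161 + 71 + 131 = 530.
Row 2: 61 + 171 + 156 + 116 + 101 = 605.
Row 3: 181 + 141 + 126 + 86 + 146 = 680.
Row 4: 151 + 111 + 96 + 81 + 166 = 605.
Row 5: 121 + 106 + 66 + 176 + 136 = 605.
Column 1: 91 + 61 + 181 + 151 + 121 = 605.
Column 2: 76 + 171 + 141 + 111 + 106 = 605.
Column 3: 161 + 156 + 126 + 96 + 66 = 605.
Column 4: 71 + 116 + 86 + 81 + 176 = 530.
Column 5: 131 + 101 + 146 + 166 + 136 = 680.

No — row 1 sums to 530 but row 4 sums to 605.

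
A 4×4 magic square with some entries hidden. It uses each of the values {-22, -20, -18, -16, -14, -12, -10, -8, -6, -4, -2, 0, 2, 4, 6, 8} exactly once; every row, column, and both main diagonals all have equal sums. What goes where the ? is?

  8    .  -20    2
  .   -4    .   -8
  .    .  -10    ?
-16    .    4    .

The 16 entries sum to -112, so each line sums to -112/4 = -28.
Row 1: 8 + (-20) + 2 + ? = -28, so (1,2) = -18.
Column 3 needs -28; the known cells sum to -26, so (2,3) = -2.
Main diagonal: 8 + (-4) + (-10) + ? = -28, so (4,4) = -22.
Anti-diagonal needs -28; the known cells sum to -16, so (3,2) = -12.
Using row 2: -4 + (-2) + (-8) + ? → (2,1) = -28 − (-14) = -14.
Using row 4: -16 + 4 + (-22) + ? → (4,2) = -28 − (-34) = 6.
Using column 1: 8 + (-14) + (-16) + ? → (3,1) = -28 − (-22) = -6.
Using column 4: 2 + (-8) + (-22) + ? → (3,4) = -28 − (-28) = 0.

0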